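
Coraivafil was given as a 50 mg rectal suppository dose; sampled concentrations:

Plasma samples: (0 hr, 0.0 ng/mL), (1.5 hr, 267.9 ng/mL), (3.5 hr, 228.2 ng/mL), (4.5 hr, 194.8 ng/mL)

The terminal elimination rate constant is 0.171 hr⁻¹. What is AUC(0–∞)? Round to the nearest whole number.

AUC = 2048 ng/mL·hr

Trapezoidal AUC_0→4.5:
  [0→1.5]: (0.0+267.9)/2 × 1.5 = 200.925
  [1.5→3.5]: (267.9+228.2)/2 × 2 = 496.1
  [3.5→4.5]: (228.2+194.8)/2 × 1 = 211.5
  Sum = 908.525 ng/mL·hr
Extrapolated tail: C_last / k_e = 194.8 / 0.171 = 1139.181
AUC_0→∞ = 908.525 + 1139.181 = 2047.706 ng/mL·hr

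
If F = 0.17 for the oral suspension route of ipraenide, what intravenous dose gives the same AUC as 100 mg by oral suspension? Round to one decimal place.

Systemic exposure from an extravascular dose = F × D_ev, so the equivalent IV dose is F × D_ev.
D_iv = F × D_ev = 0.17 × 100 = 17 mg

D_iv = 17.0 mg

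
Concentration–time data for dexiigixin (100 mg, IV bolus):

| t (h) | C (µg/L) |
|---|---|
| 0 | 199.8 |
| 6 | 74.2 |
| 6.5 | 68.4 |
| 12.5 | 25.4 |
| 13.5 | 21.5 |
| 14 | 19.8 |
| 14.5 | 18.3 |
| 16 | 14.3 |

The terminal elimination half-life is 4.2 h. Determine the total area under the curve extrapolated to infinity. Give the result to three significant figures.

Trapezoidal AUC_0→16:
  [0→6]: (199.8+74.2)/2 × 6 = 822.0
  [6→6.5]: (74.2+68.4)/2 × 0.5 = 35.65
  [6.5→12.5]: (68.4+25.4)/2 × 6 = 281.4
  [12.5→13.5]: (25.4+21.5)/2 × 1 = 23.45
  [13.5→14]: (21.5+19.8)/2 × 0.5 = 10.325
  [14→14.5]: (19.8+18.3)/2 × 0.5 = 9.525
  [14.5→16]: (18.3+14.3)/2 × 1.5 = 24.45
  Sum = 1206.8 µg/L·h
k_e = ln2 / t½ = 0.693147 / 4.2 = 0.1650 h^-1
Extrapolated tail: C_last / k_e = 14.3 / 0.165 = 86.667
AUC_0→∞ = 1206.8 + 86.667 = 1293.467 µg/L·h

AUC = 1290 µg/L·h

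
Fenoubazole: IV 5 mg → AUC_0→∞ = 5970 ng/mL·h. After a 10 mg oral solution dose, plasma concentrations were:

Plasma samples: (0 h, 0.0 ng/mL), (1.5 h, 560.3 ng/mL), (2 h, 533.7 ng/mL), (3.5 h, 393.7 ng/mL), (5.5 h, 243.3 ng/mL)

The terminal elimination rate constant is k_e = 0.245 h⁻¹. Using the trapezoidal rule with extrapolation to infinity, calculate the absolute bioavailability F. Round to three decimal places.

Trapezoidal AUC_0→5.5 (oral solution):
  [0→1.5]: (0.0+560.3)/2 × 1.5 = 420.225
  [1.5→2]: (560.3+533.7)/2 × 0.5 = 273.5
  [2→3.5]: (533.7+393.7)/2 × 1.5 = 695.55
  [3.5→5.5]: (393.7+243.3)/2 × 2 = 637.0
  Sum = 2026.275 ng/mL·h
Tail: C_last/k_e = 243.3/0.245 = 993.061
AUC_0→∞ (oral solution) = 2026.275 + 993.061 = 3019.336 ng/mL·h
F = (AUC_ev/D_ev)/(AUC_iv/D_iv) = (3019.336/10)/(5970/5) = 301.9336/1194 = 0.2529

F = 0.253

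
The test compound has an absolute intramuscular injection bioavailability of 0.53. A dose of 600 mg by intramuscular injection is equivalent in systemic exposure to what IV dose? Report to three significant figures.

D_iv = 318 mg

Systemic exposure from an extravascular dose = F × D_ev, so the equivalent IV dose is F × D_ev.
D_iv = F × D_ev = 0.53 × 600 = 318 mg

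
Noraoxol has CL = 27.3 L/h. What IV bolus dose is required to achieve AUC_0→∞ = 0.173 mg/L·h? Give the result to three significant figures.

Dose = 4.72 mg

Dose_iv = CL × AUC_0→∞
     = 27.3 × 0.173 = 4.7229 mg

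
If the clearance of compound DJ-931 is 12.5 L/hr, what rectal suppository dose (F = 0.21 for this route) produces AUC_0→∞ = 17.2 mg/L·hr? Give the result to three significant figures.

Dose = CL × AUC_0→∞ / F
     = 12.5 × 17.2 / 0.21 = 1023.81 mg

Dose = 1020 mg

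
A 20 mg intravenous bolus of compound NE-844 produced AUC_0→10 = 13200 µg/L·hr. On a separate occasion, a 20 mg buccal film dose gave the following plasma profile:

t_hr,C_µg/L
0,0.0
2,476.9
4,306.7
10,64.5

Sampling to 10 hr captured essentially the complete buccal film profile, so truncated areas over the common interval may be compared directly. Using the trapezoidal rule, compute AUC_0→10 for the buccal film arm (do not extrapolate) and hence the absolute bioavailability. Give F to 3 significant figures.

F = 0.180

Trapezoidal AUC_0→10 (buccal film):
  [0→2]: (0.0+476.9)/2 × 2 = 476.9
  [2→4]: (476.9+306.7)/2 × 2 = 783.6
  [4→10]: (306.7+64.5)/2 × 6 = 1113.6
  Sum = 2374.1 µg/L·hr
F = (AUC_ev/D_ev)/(AUC_iv/D_iv) = (2374.1/20)/(13200/20) = 118.705/660 = 0.1799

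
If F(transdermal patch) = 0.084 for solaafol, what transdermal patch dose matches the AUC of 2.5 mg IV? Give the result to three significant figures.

D_transdermal = 29.8 mg

For equal systemic exposure: F × D_ev = D_iv
D_ev = D_iv / F = 2.5 / 0.084 = 29.7619 mg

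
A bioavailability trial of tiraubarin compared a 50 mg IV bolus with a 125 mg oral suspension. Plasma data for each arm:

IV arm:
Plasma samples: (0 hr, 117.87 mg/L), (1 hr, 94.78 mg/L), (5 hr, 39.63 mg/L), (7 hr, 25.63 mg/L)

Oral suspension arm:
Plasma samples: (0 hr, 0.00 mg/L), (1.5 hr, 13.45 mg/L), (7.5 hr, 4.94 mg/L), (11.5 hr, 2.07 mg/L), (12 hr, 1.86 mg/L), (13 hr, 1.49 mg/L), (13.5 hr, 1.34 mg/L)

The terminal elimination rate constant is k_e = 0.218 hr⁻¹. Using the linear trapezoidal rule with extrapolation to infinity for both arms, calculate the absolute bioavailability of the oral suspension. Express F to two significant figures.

F = 0.064

Trapezoidal AUC_0→7 (IV):
  [0→1]: (117.87+94.78)/2 × 1 = 106.325
  [1→5]: (94.78+39.63)/2 × 4 = 268.82
  [5→7]: (39.63+25.63)/2 × 2 = 65.26
  Sum = 440.405 mg/L·hr
IV tail: 25.63/0.218 = 117.569; AUC_iv,0→∞ = 440.405 + 117.569 = 557.974 mg/L·hr
Trapezoidal AUC_0→13.5 (oral suspension):
  [0→1.5]: (0.00+13.45)/2 × 1.5 = 10.0875
  [1.5→7.5]: (13.45+4.94)/2 × 6 = 55.17
  [7.5→11.5]: (4.94+2.07)/2 × 4 = 14.02
  [11.5→12]: (2.07+1.86)/2 × 0.5 = 0.9825
  [12→13]: (1.86+1.49)/2 × 1 = 1.675
  [13→13.5]: (1.49+1.34)/2 × 0.5 = 0.7075
  Sum = 82.6425 mg/L·hr
oral suspension tail: 1.34/0.218 = 6.147; AUC_ev,0→∞ = 82.6425 + 6.147 = 88.7895 mg/L·hr
F = (AUC_ev/D_ev)/(AUC_iv/D_iv) = (88.7895/125)/(557.974/50) = 0.710316/11.15948 = 0.0637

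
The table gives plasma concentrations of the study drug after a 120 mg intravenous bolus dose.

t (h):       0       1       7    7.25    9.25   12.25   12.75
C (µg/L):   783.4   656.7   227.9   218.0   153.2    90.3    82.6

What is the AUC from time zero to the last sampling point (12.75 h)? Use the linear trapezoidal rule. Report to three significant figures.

AUC = 4210 µg/L·h

Trapezoidal AUC_0→12.75:
  [0→1]: (783.4+656.7)/2 × 1 = 720.05
  [1→7]: (656.7+227.9)/2 × 6 = 2653.8
  [7→7.25]: (227.9+218.0)/2 × 0.25 = 55.7375
  [7.25→9.25]: (218.0+153.2)/2 × 2 = 371.2
  [9.25→12.25]: (153.2+90.3)/2 × 3 = 365.25
  [12.25→12.75]: (90.3+82.6)/2 × 0.5 = 43.225
  Sum = 4209.2625 µg/L·h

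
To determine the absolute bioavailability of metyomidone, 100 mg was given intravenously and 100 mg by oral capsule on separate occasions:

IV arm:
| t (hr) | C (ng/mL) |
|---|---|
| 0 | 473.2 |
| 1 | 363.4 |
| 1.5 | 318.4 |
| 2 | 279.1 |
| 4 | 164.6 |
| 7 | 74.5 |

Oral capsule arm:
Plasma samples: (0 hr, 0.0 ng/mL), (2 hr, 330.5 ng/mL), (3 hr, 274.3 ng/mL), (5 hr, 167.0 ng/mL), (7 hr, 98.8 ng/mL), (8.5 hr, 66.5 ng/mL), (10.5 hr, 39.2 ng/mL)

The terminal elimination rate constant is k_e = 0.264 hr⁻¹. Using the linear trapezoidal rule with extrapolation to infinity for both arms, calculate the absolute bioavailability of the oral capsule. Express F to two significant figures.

F = 0.94

Trapezoidal AUC_0→7 (IV):
  [0→1]: (473.2+363.4)/2 × 1 = 418.3
  [1→1.5]: (363.4+318.4)/2 × 0.5 = 170.45
  [1.5→2]: (318.4+279.1)/2 × 0.5 = 149.375
  [2→4]: (279.1+164.6)/2 × 2 = 443.7
  [4→7]: (164.6+74.5)/2 × 3 = 358.65
  Sum = 1540.475 ng/mL·hr
IV tail: 74.5/0.264 = 282.197; AUC_iv,0→∞ = 1540.475 + 282.197 = 1822.672 ng/mL·hr
Trapezoidal AUC_0→10.5 (oral capsule):
  [0→2]: (0.0+330.5)/2 × 2 = 330.5
  [2→3]: (330.5+274.3)/2 × 1 = 302.4
  [3→5]: (274.3+167.0)/2 × 2 = 441.3
  [5→7]: (167.0+98.8)/2 × 2 = 265.8
  [7→8.5]: (98.8+66.5)/2 × 1.5 = 123.975
  [8.5→10.5]: (66.5+39.2)/2 × 2 = 105.7
  Sum = 1569.675 ng/mL·hr
oral capsule tail: 39.2/0.264 = 148.485; AUC_ev,0→∞ = 1569.675 + 148.485 = 1718.16 ng/mL·hr
F = (AUC_ev/D_ev)/(AUC_iv/D_iv) = (1718.16/100)/(1822.672/100) = 17.1816/18.22672 = 0.9427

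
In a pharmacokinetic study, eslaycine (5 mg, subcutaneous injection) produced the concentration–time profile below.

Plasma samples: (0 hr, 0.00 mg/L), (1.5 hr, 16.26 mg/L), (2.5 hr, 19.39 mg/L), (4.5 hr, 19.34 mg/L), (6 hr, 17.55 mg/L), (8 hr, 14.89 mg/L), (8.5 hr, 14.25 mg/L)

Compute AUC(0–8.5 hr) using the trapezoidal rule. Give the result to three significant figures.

AUC = 136 mg/L·hr

Trapezoidal AUC_0→8.5:
  [0→1.5]: (0.00+16.26)/2 × 1.5 = 12.195
  [1.5→2.5]: (16.26+19.39)/2 × 1 = 17.825
  [2.5→4.5]: (19.39+19.34)/2 × 2 = 38.73
  [4.5→6]: (19.34+17.55)/2 × 1.5 = 27.6675
  [6→8]: (17.55+14.89)/2 × 2 = 32.44
  [8→8.5]: (14.89+14.25)/2 × 0.5 = 7.285
  Sum = 136.1425 mg/L·hr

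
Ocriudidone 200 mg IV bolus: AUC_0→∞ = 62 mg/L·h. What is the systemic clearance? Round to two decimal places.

CL = 3.23 L/h

CL = Dose_iv / AUC_0→∞
   = 200 / 62 = 3.22581 L/h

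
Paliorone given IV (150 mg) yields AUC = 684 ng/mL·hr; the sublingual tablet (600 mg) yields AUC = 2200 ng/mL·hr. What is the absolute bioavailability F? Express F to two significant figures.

F = 0.80

F = (AUC_ev / D_ev) / (AUC_iv / D_iv)
  = (2200/600) / (684/150)
  = 3.66667 / 4.56 = 0.8041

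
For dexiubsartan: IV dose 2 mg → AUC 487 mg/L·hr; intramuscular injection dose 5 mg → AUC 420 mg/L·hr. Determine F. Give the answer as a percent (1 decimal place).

F = (AUC_ev / D_ev) / (AUC_iv / D_iv)
  = (420/5) / (487/2)
  = 84 / 243.5 = 0.3450
  = 34.50%

F = 34.5%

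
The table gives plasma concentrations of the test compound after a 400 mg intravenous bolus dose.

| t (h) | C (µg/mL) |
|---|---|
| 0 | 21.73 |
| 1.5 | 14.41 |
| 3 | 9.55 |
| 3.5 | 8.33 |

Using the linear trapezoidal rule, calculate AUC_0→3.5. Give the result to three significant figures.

AUC = 49.5 µg/mL·h

Trapezoidal AUC_0→3.5:
  [0→1.5]: (21.73+14.41)/2 × 1.5 = 27.105
  [1.5→3]: (14.41+9.55)/2 × 1.5 = 17.97
  [3→3.5]: (9.55+8.33)/2 × 0.5 = 4.47
  Sum = 49.545 µg/mL·h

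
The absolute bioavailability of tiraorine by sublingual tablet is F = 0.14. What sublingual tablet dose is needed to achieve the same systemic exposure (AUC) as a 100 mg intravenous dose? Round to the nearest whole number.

For equal systemic exposure: F × D_ev = D_iv
D_ev = D_iv / F = 100 / 0.14 = 714.286 mg

D_sublingual = 714 mg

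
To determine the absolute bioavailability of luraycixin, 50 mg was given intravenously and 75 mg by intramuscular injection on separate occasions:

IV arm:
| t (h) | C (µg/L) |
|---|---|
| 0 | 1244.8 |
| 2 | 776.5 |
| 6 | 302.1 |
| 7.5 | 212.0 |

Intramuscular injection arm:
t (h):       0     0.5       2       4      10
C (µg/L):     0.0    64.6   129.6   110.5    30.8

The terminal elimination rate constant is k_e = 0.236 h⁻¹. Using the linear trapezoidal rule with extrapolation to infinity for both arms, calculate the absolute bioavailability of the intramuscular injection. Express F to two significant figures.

Trapezoidal AUC_0→7.5 (IV):
  [0→2]: (1244.8+776.5)/2 × 2 = 2021.3
  [2→6]: (776.5+302.1)/2 × 4 = 2157.2
  [6→7.5]: (302.1+212.0)/2 × 1.5 = 385.575
  Sum = 4564.075 µg/L·h
IV tail: 212.0/0.236 = 898.305; AUC_iv,0→∞ = 4564.075 + 898.305 = 5462.38 µg/L·h
Trapezoidal AUC_0→10 (intramuscular injection):
  [0→0.5]: (0.0+64.6)/2 × 0.5 = 16.15
  [0.5→2]: (64.6+129.6)/2 × 1.5 = 145.65
  [2→4]: (129.6+110.5)/2 × 2 = 240.1
  [4→10]: (110.5+30.8)/2 × 6 = 423.9
  Sum = 825.8 µg/L·h
intramuscular injection tail: 30.8/0.236 = 130.508; AUC_ev,0→∞ = 825.8 + 130.508 = 956.308 µg/L·h
F = (AUC_ev/D_ev)/(AUC_iv/D_iv) = (956.308/75)/(5462.38/50) = 12.7508/109.2476 = 0.1167

F = 0.12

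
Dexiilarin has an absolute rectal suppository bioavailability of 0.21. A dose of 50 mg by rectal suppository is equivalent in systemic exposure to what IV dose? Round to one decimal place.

Systemic exposure from an extravascular dose = F × D_ev, so the equivalent IV dose is F × D_ev.
D_iv = F × D_ev = 0.21 × 50 = 10.5 mg

D_iv = 10.5 mg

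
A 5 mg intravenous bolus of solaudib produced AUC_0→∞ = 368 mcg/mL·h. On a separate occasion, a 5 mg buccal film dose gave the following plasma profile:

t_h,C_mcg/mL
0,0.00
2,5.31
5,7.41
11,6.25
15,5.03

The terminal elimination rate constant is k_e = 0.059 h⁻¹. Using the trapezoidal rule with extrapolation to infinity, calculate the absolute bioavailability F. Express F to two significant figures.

Trapezoidal AUC_0→15 (buccal film):
  [0→2]: (0.00+5.31)/2 × 2 = 5.31
  [2→5]: (5.31+7.41)/2 × 3 = 19.08
  [5→11]: (7.41+6.25)/2 × 6 = 40.98
  [11→15]: (6.25+5.03)/2 × 4 = 22.56
  Sum = 87.93 mcg/mL·h
Tail: C_last/k_e = 5.03/0.059 = 85.254
AUC_0→∞ (buccal film) = 87.93 + 85.254 = 173.184 mcg/mL·h
F = (AUC_ev/D_ev)/(AUC_iv/D_iv) = (173.184/5)/(368/5) = 34.6368/73.6 = 0.4706

F = 0.47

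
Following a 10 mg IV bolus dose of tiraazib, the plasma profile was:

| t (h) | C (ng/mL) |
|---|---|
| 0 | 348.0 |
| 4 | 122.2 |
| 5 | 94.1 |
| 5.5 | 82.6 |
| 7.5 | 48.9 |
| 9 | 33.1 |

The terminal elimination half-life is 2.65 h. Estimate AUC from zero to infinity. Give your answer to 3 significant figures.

Trapezoidal AUC_0→9:
  [0→4]: (348.0+122.2)/2 × 4 = 940.4
  [4→5]: (122.2+94.1)/2 × 1 = 108.15
  [5→5.5]: (94.1+82.6)/2 × 0.5 = 44.175
  [5.5→7.5]: (82.6+48.9)/2 × 2 = 131.5
  [7.5→9]: (48.9+33.1)/2 × 1.5 = 61.5
  Sum = 1285.725 ng/mL·h
k_e = ln2 / t½ = 0.693147 / 2.65 = 0.2616 h^-1
Extrapolated tail: C_last / k_e = 33.1 / 0.2616 = 126.529
AUC_0→∞ = 1285.725 + 126.529 = 1412.254 ng/mL·h

AUC = 1410 ng/mL·h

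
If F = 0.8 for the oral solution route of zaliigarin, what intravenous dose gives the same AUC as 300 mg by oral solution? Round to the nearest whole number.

D_iv = 240 mg

Systemic exposure from an extravascular dose = F × D_ev, so the equivalent IV dose is F × D_ev.
D_iv = F × D_ev = 0.8 × 300 = 240 mg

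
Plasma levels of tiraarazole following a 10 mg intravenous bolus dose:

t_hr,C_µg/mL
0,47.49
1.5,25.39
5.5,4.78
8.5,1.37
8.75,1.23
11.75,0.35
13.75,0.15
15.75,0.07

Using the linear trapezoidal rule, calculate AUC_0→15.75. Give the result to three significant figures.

Trapezoidal AUC_0→15.75:
  [0→1.5]: (47.49+25.39)/2 × 1.5 = 54.66
  [1.5→5.5]: (25.39+4.78)/2 × 4 = 60.34
  [5.5→8.5]: (4.78+1.37)/2 × 3 = 9.225
  [8.5→8.75]: (1.37+1.23)/2 × 0.25 = 0.325
  [8.75→11.75]: (1.23+0.35)/2 × 3 = 2.37
  [11.75→13.75]: (0.35+0.15)/2 × 2 = 0.5
  [13.75→15.75]: (0.15+0.07)/2 × 2 = 0.22
  Sum = 127.64 µg/mL·hr

AUC = 128 µg/mL·hr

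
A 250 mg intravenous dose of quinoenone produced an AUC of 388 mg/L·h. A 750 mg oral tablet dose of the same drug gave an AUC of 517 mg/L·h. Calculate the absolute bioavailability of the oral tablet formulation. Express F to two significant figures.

F = (AUC_ev / D_ev) / (AUC_iv / D_iv)
  = (517/750) / (388/250)
  = 0.689333 / 1.552 = 0.4442

F = 0.44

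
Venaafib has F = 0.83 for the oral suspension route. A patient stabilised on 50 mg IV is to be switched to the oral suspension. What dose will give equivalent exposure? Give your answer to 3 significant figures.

For equal systemic exposure: F × D_ev = D_iv
D_ev = D_iv / F = 50 / 0.83 = 60.241 mg

D_oral = 60.2 mg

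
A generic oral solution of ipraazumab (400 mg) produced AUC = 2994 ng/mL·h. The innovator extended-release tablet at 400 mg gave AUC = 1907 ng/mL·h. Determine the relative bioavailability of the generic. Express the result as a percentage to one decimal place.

F_rel = 157.0%

F_rel = (AUC_test/D_test) / (AUC_ref/D_ref)
      = (2994/400) / (1907/400)
      = 7.485 / 4.7675 = 1.5700 = 157.00%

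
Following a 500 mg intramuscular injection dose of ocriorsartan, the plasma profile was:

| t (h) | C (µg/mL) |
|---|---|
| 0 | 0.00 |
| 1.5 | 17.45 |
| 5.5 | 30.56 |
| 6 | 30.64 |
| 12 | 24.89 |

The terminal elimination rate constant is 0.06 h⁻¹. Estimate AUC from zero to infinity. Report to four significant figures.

AUC = 705.8 µg/mL·h

Trapezoidal AUC_0→12:
  [0→1.5]: (0.00+17.45)/2 × 1.5 = 13.0875
  [1.5→5.5]: (17.45+30.56)/2 × 4 = 96.02
  [5.5→6]: (30.56+30.64)/2 × 0.5 = 15.3
  [6→12]: (30.64+24.89)/2 × 6 = 166.59
  Sum = 290.9975 µg/mL·h
Extrapolated tail: C_last / k_e = 24.89 / 0.06 = 414.833
AUC_0→∞ = 290.9975 + 414.833 = 705.8305 µg/mL·h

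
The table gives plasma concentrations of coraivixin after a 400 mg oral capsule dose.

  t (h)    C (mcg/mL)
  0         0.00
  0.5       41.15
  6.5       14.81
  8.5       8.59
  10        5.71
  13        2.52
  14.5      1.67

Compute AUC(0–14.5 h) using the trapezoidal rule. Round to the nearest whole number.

AUC = 228 mcg/mL·h

Trapezoidal AUC_0→14.5:
  [0→0.5]: (0.00+41.15)/2 × 0.5 = 10.2875
  [0.5→6.5]: (41.15+14.81)/2 × 6 = 167.88
  [6.5→8.5]: (14.81+8.59)/2 × 2 = 23.4
  [8.5→10]: (8.59+5.71)/2 × 1.5 = 10.725
  [10→13]: (5.71+2.52)/2 × 3 = 12.345
  [13→14.5]: (2.52+1.67)/2 × 1.5 = 3.1425
  Sum = 227.78 mcg/mL·h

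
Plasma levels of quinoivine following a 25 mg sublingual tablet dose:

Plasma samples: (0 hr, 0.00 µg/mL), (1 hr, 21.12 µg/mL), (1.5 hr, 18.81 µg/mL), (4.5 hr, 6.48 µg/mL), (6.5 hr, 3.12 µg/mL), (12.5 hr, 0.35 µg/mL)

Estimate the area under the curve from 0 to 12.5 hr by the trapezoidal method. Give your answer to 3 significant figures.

AUC = 78.5 µg/mL·hr

Trapezoidal AUC_0→12.5:
  [0→1]: (0.00+21.12)/2 × 1 = 10.56
  [1→1.5]: (21.12+18.81)/2 × 0.5 = 9.9825
  [1.5→4.5]: (18.81+6.48)/2 × 3 = 37.935
  [4.5→6.5]: (6.48+3.12)/2 × 2 = 9.6
  [6.5→12.5]: (3.12+0.35)/2 × 6 = 10.41
  Sum = 78.4875 µg/mL·hr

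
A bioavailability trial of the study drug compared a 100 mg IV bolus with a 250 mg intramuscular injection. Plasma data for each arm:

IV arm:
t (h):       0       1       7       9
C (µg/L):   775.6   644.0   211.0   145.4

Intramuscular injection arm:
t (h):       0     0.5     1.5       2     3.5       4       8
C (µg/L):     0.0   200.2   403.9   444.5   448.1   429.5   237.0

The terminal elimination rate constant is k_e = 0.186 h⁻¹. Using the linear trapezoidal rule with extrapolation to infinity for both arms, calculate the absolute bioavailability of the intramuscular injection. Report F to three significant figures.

F = 0.368

Trapezoidal AUC_0→9 (IV):
  [0→1]: (775.6+644.0)/2 × 1 = 709.8
  [1→7]: (644.0+211.0)/2 × 6 = 2565.0
  [7→9]: (211.0+145.4)/2 × 2 = 356.4
  Sum = 3631.2 µg/L·h
IV tail: 145.4/0.186 = 781.720; AUC_iv,0→∞ = 3631.2 + 781.720 = 4412.92 µg/L·h
Trapezoidal AUC_0→8 (intramuscular injection):
  [0→0.5]: (0.0+200.2)/2 × 0.5 = 50.05
  [0.5→1.5]: (200.2+403.9)/2 × 1 = 302.05
  [1.5→2]: (403.9+444.5)/2 × 0.5 = 212.1
  [2→3.5]: (444.5+448.1)/2 × 1.5 = 669.45
  [3.5→4]: (448.1+429.5)/2 × 0.5 = 219.4
  [4→8]: (429.5+237.0)/2 × 4 = 1333.0
  Sum = 2786.05 µg/L·h
intramuscular injection tail: 237.0/0.186 = 1274.194; AUC_ev,0→∞ = 2786.05 + 1274.194 = 4060.244 µg/L·h
F = (AUC_ev/D_ev)/(AUC_iv/D_iv) = (4060.244/250)/(4412.92/100) = 16.240976/44.1292 = 0.3680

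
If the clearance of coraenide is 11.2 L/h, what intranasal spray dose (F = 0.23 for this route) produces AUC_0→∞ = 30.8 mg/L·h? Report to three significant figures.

Dose = CL × AUC_0→∞ / F
     = 11.2 × 30.8 / 0.23 = 1499.83 mg

Dose = 1500 mg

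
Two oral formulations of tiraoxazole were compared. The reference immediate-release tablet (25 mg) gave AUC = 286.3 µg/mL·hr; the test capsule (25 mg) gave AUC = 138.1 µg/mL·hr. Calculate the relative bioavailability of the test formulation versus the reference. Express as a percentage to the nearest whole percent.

F_rel = 48%

F_rel = (AUC_test/D_test) / (AUC_ref/D_ref)
      = (138.1/25) / (286.3/25)
      = 5.524 / 11.452 = 0.4824 = 48.24%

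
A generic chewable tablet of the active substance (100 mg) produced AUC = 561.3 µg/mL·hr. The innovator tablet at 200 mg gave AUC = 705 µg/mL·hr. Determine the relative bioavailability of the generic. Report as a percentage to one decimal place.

F_rel = 159.2%

F_rel = (AUC_test/D_test) / (AUC_ref/D_ref)
      = (561.3/100) / (705/200)
      = 5.613 / 3.525 = 1.5923 = 159.23%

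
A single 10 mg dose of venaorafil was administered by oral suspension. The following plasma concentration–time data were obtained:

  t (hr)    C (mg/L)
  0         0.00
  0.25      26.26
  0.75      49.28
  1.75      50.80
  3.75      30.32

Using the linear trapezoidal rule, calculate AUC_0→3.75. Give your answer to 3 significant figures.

AUC = 153 mg/L·hr

Trapezoidal AUC_0→3.75:
  [0→0.25]: (0.00+26.26)/2 × 0.25 = 3.2825
  [0.25→0.75]: (26.26+49.28)/2 × 0.5 = 18.885
  [0.75→1.75]: (49.28+50.80)/2 × 1 = 50.04
  [1.75→3.75]: (50.80+30.32)/2 × 2 = 81.12
  Sum = 153.3275 mg/L·hr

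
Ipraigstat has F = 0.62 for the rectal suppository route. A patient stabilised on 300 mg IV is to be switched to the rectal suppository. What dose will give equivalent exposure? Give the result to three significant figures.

For equal systemic exposure: F × D_ev = D_iv
D_ev = D_iv / F = 300 / 0.62 = 483.871 mg

D_rectal = 484 mg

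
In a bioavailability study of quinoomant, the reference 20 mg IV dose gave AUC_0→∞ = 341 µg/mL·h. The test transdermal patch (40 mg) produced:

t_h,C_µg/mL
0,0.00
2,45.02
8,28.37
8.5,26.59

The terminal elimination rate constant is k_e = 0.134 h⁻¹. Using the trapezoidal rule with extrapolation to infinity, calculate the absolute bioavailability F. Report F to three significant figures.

F = 0.700

Trapezoidal AUC_0→8.5 (transdermal patch):
  [0→2]: (0.00+45.02)/2 × 2 = 45.02
  [2→8]: (45.02+28.37)/2 × 6 = 220.17
  [8→8.5]: (28.37+26.59)/2 × 0.5 = 13.74
  Sum = 278.93 µg/mL·h
Tail: C_last/k_e = 26.59/0.134 = 198.433
AUC_0→∞ (transdermal patch) = 278.93 + 198.433 = 477.363 µg/mL·h
F = (AUC_ev/D_ev)/(AUC_iv/D_iv) = (477.363/40)/(341/20) = 11.934075/17.05 = 0.6999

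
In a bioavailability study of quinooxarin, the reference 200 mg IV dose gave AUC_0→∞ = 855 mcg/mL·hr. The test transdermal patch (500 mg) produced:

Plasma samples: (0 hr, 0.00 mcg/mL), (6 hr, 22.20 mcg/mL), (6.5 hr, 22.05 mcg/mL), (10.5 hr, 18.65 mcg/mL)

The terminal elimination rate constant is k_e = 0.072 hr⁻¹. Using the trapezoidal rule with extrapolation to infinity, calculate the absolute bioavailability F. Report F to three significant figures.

Trapezoidal AUC_0→10.5 (transdermal patch):
  [0→6]: (0.00+22.20)/2 × 6 = 66.6
  [6→6.5]: (22.20+22.05)/2 × 0.5 = 11.0625
  [6.5→10.5]: (22.05+18.65)/2 × 4 = 81.4
  Sum = 159.0625 mcg/mL·hr
Tail: C_last/k_e = 18.65/0.072 = 259.028
AUC_0→∞ (transdermal patch) = 159.0625 + 259.028 = 418.0905 mcg/mL·hr
F = (AUC_ev/D_ev)/(AUC_iv/D_iv) = (418.0905/500)/(855/200) = 0.836181/4.275 = 0.1956

F = 0.196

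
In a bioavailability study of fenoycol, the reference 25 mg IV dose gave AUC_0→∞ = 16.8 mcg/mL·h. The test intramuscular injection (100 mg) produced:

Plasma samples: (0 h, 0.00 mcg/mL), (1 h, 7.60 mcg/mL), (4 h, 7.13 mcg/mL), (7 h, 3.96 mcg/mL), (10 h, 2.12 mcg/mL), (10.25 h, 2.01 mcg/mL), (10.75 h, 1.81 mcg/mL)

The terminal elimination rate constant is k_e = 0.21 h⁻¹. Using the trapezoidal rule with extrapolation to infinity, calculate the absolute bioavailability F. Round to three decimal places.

F = 0.919

Trapezoidal AUC_0→10.75 (intramuscular injection):
  [0→1]: (0.00+7.60)/2 × 1 = 3.8
  [1→4]: (7.60+7.13)/2 × 3 = 22.095
  [4→7]: (7.13+3.96)/2 × 3 = 16.635
  [7→10]: (3.96+2.12)/2 × 3 = 9.12
  [10→10.25]: (2.12+2.01)/2 × 0.25 = 0.51625
  [10.25→10.75]: (2.01+1.81)/2 × 0.5 = 0.955
  Sum = 53.12125 mcg/mL·h
Tail: C_last/k_e = 1.81/0.21 = 8.619
AUC_0→∞ (intramuscular injection) = 53.12125 + 8.619 = 61.74025 mcg/mL·h
F = (AUC_ev/D_ev)/(AUC_iv/D_iv) = (61.74025/100)/(16.8/25) = 0.6174025/0.672 = 0.9188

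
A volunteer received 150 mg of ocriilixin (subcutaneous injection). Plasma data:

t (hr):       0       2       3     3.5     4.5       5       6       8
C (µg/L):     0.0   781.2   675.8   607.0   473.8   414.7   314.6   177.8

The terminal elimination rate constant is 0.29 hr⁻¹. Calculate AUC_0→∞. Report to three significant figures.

AUC = 4060 µg/L·hr

Trapezoidal AUC_0→8:
  [0→2]: (0.0+781.2)/2 × 2 = 781.2
  [2→3]: (781.2+675.8)/2 × 1 = 728.5
  [3→3.5]: (675.8+607.0)/2 × 0.5 = 320.7
  [3.5→4.5]: (607.0+473.8)/2 × 1 = 540.4
  [4.5→5]: (473.8+414.7)/2 × 0.5 = 222.125
  [5→6]: (414.7+314.6)/2 × 1 = 364.65
  [6→8]: (314.6+177.8)/2 × 2 = 492.4
  Sum = 3449.975 µg/L·hr
Extrapolated tail: C_last / k_e = 177.8 / 0.29 = 613.103
AUC_0→∞ = 3449.975 + 613.103 = 4063.078 µg/L·hr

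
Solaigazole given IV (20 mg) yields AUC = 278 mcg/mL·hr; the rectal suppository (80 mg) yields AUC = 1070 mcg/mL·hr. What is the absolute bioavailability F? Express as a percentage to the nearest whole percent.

F = 96%

F = (AUC_ev / D_ev) / (AUC_iv / D_iv)
  = (1070/80) / (278/20)
  = 13.375 / 13.9 = 0.9622
  = 96.22%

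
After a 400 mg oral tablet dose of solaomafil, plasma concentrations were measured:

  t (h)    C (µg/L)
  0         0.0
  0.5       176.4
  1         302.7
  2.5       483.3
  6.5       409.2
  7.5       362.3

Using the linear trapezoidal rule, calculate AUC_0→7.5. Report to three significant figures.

AUC = 2920 µg/L·h

Trapezoidal AUC_0→7.5:
  [0→0.5]: (0.0+176.4)/2 × 0.5 = 44.1
  [0.5→1]: (176.4+302.7)/2 × 0.5 = 119.775
  [1→2.5]: (302.7+483.3)/2 × 1.5 = 589.5
  [2.5→6.5]: (483.3+409.2)/2 × 4 = 1785.0
  [6.5→7.5]: (409.2+362.3)/2 × 1 = 385.75
  Sum = 2924.125 µg/L·h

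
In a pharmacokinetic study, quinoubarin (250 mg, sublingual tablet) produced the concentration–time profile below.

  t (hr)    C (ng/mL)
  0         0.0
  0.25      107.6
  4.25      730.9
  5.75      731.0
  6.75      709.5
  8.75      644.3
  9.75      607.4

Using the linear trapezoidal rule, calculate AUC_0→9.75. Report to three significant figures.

AUC = 5490 ng/mL·hr

Trapezoidal AUC_0→9.75:
  [0→0.25]: (0.0+107.6)/2 × 0.25 = 13.45
  [0.25→4.25]: (107.6+730.9)/2 × 4 = 1677.0
  [4.25→5.75]: (730.9+731.0)/2 × 1.5 = 1096.425
  [5.75→6.75]: (731.0+709.5)/2 × 1 = 720.25
  [6.75→8.75]: (709.5+644.3)/2 × 2 = 1353.8
  [8.75→9.75]: (644.3+607.4)/2 × 1 = 625.85
  Sum = 5486.775 ng/mL·hr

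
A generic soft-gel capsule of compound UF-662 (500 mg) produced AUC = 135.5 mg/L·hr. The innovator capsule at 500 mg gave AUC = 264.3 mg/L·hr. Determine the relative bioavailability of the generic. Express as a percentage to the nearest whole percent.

F_rel = 51%

F_rel = (AUC_test/D_test) / (AUC_ref/D_ref)
      = (135.5/500) / (264.3/500)
      = 0.271 / 0.5286 = 0.5127 = 51.27%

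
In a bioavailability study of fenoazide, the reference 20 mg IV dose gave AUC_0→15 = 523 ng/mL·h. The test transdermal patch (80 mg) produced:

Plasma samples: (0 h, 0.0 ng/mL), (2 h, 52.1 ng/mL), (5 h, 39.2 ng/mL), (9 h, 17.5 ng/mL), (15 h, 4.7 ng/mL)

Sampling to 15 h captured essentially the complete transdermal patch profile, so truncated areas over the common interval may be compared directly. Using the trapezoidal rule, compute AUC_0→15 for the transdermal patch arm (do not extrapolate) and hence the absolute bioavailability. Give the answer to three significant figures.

F = 0.176

Trapezoidal AUC_0→15 (transdermal patch):
  [0→2]: (0.0+52.1)/2 × 2 = 52.1
  [2→5]: (52.1+39.2)/2 × 3 = 136.95
  [5→9]: (39.2+17.5)/2 × 4 = 113.4
  [9→15]: (17.5+4.7)/2 × 6 = 66.6
  Sum = 369.05 ng/mL·h
F = (AUC_ev/D_ev)/(AUC_iv/D_iv) = (369.05/80)/(523/20) = 4.613125/26.15 = 0.1764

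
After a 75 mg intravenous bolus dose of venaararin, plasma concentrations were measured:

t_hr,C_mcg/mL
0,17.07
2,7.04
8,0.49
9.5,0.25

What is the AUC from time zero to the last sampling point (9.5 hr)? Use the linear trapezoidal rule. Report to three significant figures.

AUC = 47.3 mcg/mL·hr

Trapezoidal AUC_0→9.5:
  [0→2]: (17.07+7.04)/2 × 2 = 24.11
  [2→8]: (7.04+0.49)/2 × 6 = 22.59
  [8→9.5]: (0.49+0.25)/2 × 1.5 = 0.555
  Sum = 47.255 mcg/mL·hr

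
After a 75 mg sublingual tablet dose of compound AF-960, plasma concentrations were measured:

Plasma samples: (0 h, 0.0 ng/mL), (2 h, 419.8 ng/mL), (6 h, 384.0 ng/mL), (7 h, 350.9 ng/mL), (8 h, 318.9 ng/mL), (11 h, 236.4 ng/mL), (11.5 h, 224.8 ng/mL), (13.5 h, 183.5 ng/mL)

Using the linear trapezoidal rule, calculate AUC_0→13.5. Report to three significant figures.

AUC = 4090 ng/mL·h

Trapezoidal AUC_0→13.5:
  [0→2]: (0.0+419.8)/2 × 2 = 419.8
  [2→6]: (419.8+384.0)/2 × 4 = 1607.6
  [6→7]: (384.0+350.9)/2 × 1 = 367.45
  [7→8]: (350.9+318.9)/2 × 1 = 334.9
  [8→11]: (318.9+236.4)/2 × 3 = 832.95
  [11→11.5]: (236.4+224.8)/2 × 0.5 = 115.3
  [11.5→13.5]: (224.8+183.5)/2 × 2 = 408.3
  Sum = 4086.3 ng/mL·h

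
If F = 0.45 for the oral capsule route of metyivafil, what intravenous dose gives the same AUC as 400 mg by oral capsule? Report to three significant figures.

D_iv = 180 mg

Systemic exposure from an extravascular dose = F × D_ev, so the equivalent IV dose is F × D_ev.
D_iv = F × D_ev = 0.45 × 400 = 180 mg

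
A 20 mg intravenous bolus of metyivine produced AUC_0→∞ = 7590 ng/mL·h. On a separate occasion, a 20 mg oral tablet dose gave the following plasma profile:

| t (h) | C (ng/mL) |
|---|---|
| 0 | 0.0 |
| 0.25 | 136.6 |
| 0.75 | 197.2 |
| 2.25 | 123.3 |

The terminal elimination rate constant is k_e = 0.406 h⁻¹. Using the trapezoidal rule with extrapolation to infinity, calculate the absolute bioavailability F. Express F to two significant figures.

Trapezoidal AUC_0→2.25 (oral tablet):
  [0→0.25]: (0.0+136.6)/2 × 0.25 = 17.075
  [0.25→0.75]: (136.6+197.2)/2 × 0.5 = 83.45
  [0.75→2.25]: (197.2+123.3)/2 × 1.5 = 240.375
  Sum = 340.9 ng/mL·h
Tail: C_last/k_e = 123.3/0.406 = 303.695
AUC_0→∞ (oral tablet) = 340.9 + 303.695 = 644.595 ng/mL·h
F = (AUC_ev/D_ev)/(AUC_iv/D_iv) = (644.595/20)/(7590/20) = 32.22975/379.5 = 0.0849

F = 0.085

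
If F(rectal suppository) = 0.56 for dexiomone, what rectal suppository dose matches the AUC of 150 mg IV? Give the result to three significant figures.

D_rectal = 268 mg

For equal systemic exposure: F × D_ev = D_iv
D_ev = D_iv / F = 150 / 0.56 = 267.857 mg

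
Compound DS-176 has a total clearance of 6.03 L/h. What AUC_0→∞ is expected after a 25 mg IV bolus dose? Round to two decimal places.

AUC = 4.15 mg/L·h

AUC_0→∞ = Dose_iv / CL
        = 25 / 6.03 = 4.14594 mg/L·h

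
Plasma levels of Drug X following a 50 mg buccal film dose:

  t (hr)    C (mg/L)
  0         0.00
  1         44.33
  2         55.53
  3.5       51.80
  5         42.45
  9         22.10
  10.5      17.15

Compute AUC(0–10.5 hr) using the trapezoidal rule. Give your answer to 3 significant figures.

Trapezoidal AUC_0→10.5:
  [0→1]: (0.00+44.33)/2 × 1 = 22.165
  [1→2]: (44.33+55.53)/2 × 1 = 49.93
  [2→3.5]: (55.53+51.80)/2 × 1.5 = 80.4975
  [3.5→5]: (51.80+42.45)/2 × 1.5 = 70.6875
  [5→9]: (42.45+22.10)/2 × 4 = 129.1
  [9→10.5]: (22.10+17.15)/2 × 1.5 = 29.4375
  Sum = 381.8175 mg/L·hr

AUC = 382 mg/L·hr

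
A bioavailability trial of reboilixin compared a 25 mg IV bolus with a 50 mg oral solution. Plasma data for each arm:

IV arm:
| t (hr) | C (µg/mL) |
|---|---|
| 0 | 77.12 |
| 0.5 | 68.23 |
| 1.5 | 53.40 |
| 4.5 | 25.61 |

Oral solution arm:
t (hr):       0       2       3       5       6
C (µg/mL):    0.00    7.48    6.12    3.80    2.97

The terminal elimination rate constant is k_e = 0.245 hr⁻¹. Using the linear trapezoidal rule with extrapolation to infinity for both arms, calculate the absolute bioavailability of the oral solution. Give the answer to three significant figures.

Trapezoidal AUC_0→4.5 (IV):
  [0→0.5]: (77.12+68.23)/2 × 0.5 = 36.3375
  [0.5→1.5]: (68.23+53.40)/2 × 1 = 60.815
  [1.5→4.5]: (53.40+25.61)/2 × 3 = 118.515
  Sum = 215.6675 µg/mL·hr
IV tail: 25.61/0.245 = 104.531; AUC_iv,0→∞ = 215.6675 + 104.531 = 320.1985 µg/mL·hr
Trapezoidal AUC_0→6 (oral solution):
  [0→2]: (0.00+7.48)/2 × 2 = 7.48
  [2→3]: (7.48+6.12)/2 × 1 = 6.8
  [3→5]: (6.12+3.80)/2 × 2 = 9.92
  [5→6]: (3.80+2.97)/2 × 1 = 3.385
  Sum = 27.585 µg/mL·hr
oral solution tail: 2.97/0.245 = 12.122; AUC_ev,0→∞ = 27.585 + 12.122 = 39.707 µg/mL·hr
F = (AUC_ev/D_ev)/(AUC_iv/D_iv) = (39.707/50)/(320.1985/25) = 0.79414/12.80794 = 0.0620

F = 0.0620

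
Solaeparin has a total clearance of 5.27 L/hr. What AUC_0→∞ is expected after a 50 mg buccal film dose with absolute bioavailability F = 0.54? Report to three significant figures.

AUC = 5.12 mg/L·hr

AUC_0→∞ = F × Dose / CL
        = 0.54 × 50 / 5.27 = 5.12334 mg/L·hr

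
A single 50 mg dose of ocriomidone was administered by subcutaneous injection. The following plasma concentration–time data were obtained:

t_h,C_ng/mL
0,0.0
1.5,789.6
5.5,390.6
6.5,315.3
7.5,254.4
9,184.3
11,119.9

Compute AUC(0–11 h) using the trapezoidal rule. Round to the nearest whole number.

Trapezoidal AUC_0→11:
  [0→1.5]: (0.0+789.6)/2 × 1.5 = 592.2
  [1.5→5.5]: (789.6+390.6)/2 × 4 = 2360.4
  [5.5→6.5]: (390.6+315.3)/2 × 1 = 352.95
  [6.5→7.5]: (315.3+254.4)/2 × 1 = 284.85
  [7.5→9]: (254.4+184.3)/2 × 1.5 = 329.025
  [9→11]: (184.3+119.9)/2 × 2 = 304.2
  Sum = 4223.625 ng/mL·h

AUC = 4224 ng/mL·h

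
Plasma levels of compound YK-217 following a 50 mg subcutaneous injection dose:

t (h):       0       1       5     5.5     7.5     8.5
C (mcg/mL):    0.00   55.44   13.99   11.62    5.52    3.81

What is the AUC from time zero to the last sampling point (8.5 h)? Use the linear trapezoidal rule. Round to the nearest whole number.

Trapezoidal AUC_0→8.5:
  [0→1]: (0.00+55.44)/2 × 1 = 27.72
  [1→5]: (55.44+13.99)/2 × 4 = 138.86
  [5→5.5]: (13.99+11.62)/2 × 0.5 = 6.4025
  [5.5→7.5]: (11.62+5.52)/2 × 2 = 17.14
  [7.5→8.5]: (5.52+3.81)/2 × 1 = 4.665
  Sum = 194.7875 mcg/mL·h

AUC = 195 mcg/mL·h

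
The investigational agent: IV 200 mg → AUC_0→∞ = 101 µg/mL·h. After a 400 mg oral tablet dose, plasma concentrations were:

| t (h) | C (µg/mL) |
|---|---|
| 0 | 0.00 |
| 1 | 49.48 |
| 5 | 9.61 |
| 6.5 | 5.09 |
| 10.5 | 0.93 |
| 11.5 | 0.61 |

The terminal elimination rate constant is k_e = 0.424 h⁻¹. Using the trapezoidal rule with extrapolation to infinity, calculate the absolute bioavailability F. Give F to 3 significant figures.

F = 0.833

Trapezoidal AUC_0→11.5 (oral tablet):
  [0→1]: (0.00+49.48)/2 × 1 = 24.74
  [1→5]: (49.48+9.61)/2 × 4 = 118.18
  [5→6.5]: (9.61+5.09)/2 × 1.5 = 11.025
  [6.5→10.5]: (5.09+0.93)/2 × 4 = 12.04
  [10.5→11.5]: (0.93+0.61)/2 × 1 = 0.77
  Sum = 166.755 µg/mL·h
Tail: C_last/k_e = 0.61/0.424 = 1.439
AUC_0→∞ (oral tablet) = 166.755 + 1.439 = 168.194 µg/mL·h
F = (AUC_ev/D_ev)/(AUC_iv/D_iv) = (168.194/400)/(101/200) = 0.420485/0.505 = 0.8326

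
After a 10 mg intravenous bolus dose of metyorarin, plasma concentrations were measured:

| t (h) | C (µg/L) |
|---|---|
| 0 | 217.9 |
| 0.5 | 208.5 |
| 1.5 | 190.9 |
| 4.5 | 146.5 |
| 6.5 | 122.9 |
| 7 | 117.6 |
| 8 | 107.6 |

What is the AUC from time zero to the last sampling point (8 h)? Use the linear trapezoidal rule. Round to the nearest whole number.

Trapezoidal AUC_0→8:
  [0→0.5]: (217.9+208.5)/2 × 0.5 = 106.6
  [0.5→1.5]: (208.5+190.9)/2 × 1 = 199.7
  [1.5→4.5]: (190.9+146.5)/2 × 3 = 506.1
  [4.5→6.5]: (146.5+122.9)/2 × 2 = 269.4
  [6.5→7]: (122.9+117.6)/2 × 0.5 = 60.125
  [7→8]: (117.6+107.6)/2 × 1 = 112.6
  Sum = 1254.525 µg/L·h

AUC = 1255 µg/L·h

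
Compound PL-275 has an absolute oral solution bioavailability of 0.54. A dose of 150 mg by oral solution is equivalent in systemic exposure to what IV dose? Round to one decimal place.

D_iv = 81.0 mg

Systemic exposure from an extravascular dose = F × D_ev, so the equivalent IV dose is F × D_ev.
D_iv = F × D_ev = 0.54 × 150 = 81 mg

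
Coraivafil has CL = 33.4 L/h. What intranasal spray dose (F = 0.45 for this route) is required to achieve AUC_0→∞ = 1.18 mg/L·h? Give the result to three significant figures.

Dose = 87.6 mg

Dose = CL × AUC_0→∞ / F
     = 33.4 × 1.18 / 0.45 = 87.5822 mg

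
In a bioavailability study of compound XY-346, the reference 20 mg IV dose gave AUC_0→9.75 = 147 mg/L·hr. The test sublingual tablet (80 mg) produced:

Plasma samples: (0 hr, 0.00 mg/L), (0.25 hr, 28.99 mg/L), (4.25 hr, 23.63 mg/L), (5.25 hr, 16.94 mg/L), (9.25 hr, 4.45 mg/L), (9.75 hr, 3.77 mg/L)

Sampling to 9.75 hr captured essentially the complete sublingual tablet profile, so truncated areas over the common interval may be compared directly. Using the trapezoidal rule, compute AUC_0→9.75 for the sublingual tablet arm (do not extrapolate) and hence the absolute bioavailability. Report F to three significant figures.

F = 0.296

Trapezoidal AUC_0→9.75 (sublingual tablet):
  [0→0.25]: (0.00+28.99)/2 × 0.25 = 3.62375
  [0.25→4.25]: (28.99+23.63)/2 × 4 = 105.24
  [4.25→5.25]: (23.63+16.94)/2 × 1 = 20.285
  [5.25→9.25]: (16.94+4.45)/2 × 4 = 42.78
  [9.25→9.75]: (4.45+3.77)/2 × 0.5 = 2.055
  Sum = 173.98375 mg/L·hr
F = (AUC_ev/D_ev)/(AUC_iv/D_iv) = (173.98375/80)/(147/20) = 2.1748/7.35 = 0.2959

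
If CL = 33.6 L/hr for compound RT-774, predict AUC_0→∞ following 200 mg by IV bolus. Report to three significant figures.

AUC_0→∞ = Dose_iv / CL
        = 200 / 33.6 = 5.95238 mg/L·hr

AUC = 5.95 mg/L·hr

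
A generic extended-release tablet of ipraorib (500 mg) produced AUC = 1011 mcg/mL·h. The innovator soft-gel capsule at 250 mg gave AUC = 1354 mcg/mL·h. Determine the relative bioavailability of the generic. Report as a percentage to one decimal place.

F_rel = (AUC_test/D_test) / (AUC_ref/D_ref)
      = (1011/500) / (1354/250)
      = 2.022 / 5.416 = 0.3733 = 37.33%

F_rel = 37.3%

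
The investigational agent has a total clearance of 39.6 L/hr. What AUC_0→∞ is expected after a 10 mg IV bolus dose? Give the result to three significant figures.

AUC_0→∞ = Dose_iv / CL
        = 10 / 39.6 = 0.252525 mg/L·hr

AUC = 0.253 mg/L·hr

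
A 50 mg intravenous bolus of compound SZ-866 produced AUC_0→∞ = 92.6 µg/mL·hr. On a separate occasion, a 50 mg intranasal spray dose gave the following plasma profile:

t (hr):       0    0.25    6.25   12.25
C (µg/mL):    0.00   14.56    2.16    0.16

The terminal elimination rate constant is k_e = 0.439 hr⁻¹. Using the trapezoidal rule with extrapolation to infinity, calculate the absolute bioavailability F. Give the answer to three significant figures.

Trapezoidal AUC_0→12.25 (intranasal spray):
  [0→0.25]: (0.00+14.56)/2 × 0.25 = 1.82
  [0.25→6.25]: (14.56+2.16)/2 × 6 = 50.16
  [6.25→12.25]: (2.16+0.16)/2 × 6 = 6.96
  Sum = 58.94 µg/mL·hr
Tail: C_last/k_e = 0.16/0.439 = 0.364
AUC_0→∞ (intranasal spray) = 58.94 + 0.364 = 59.304 µg/mL·hr
F = (AUC_ev/D_ev)/(AUC_iv/D_iv) = (59.304/50)/(92.6/50) = 1.18608/1.852 = 0.6404

F = 0.640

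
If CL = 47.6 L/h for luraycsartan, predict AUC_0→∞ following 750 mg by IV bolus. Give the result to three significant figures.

AUC_0→∞ = Dose_iv / CL
        = 750 / 47.6 = 15.7563 mg/L·h

AUC = 15.8 mg/L·h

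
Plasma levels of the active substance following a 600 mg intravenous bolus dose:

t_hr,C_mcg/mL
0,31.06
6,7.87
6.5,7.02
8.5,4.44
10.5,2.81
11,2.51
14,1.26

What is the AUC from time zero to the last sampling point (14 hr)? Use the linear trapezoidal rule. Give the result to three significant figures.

Trapezoidal AUC_0→14:
  [0→6]: (31.06+7.87)/2 × 6 = 116.79
  [6→6.5]: (7.87+7.02)/2 × 0.5 = 3.7225
  [6.5→8.5]: (7.02+4.44)/2 × 2 = 11.46
  [8.5→10.5]: (4.44+2.81)/2 × 2 = 7.25
  [10.5→11]: (2.81+2.51)/2 × 0.5 = 1.33
  [11→14]: (2.51+1.26)/2 × 3 = 5.655
  Sum = 146.2075 mcg/mL·hr

AUC = 146 mcg/mL·hr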